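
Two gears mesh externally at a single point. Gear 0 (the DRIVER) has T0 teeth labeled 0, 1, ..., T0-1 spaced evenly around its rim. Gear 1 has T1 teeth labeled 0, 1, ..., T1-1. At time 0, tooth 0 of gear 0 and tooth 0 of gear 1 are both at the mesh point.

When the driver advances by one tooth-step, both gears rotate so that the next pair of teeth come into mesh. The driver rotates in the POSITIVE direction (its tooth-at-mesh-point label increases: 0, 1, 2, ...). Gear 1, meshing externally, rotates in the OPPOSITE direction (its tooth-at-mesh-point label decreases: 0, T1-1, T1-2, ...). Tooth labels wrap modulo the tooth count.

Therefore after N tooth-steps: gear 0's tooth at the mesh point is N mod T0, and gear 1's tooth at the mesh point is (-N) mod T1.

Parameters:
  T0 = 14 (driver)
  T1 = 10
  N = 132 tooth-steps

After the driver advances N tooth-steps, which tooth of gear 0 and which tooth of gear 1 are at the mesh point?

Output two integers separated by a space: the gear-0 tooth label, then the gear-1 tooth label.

Answer: 6 8

Derivation:
Gear 0 (driver, T0=14): tooth at mesh = N mod T0
  132 = 9 * 14 + 6, so 132 mod 14 = 6
  gear 0 tooth = 6
Gear 1 (driven, T1=10): tooth at mesh = (-N) mod T1
  132 = 13 * 10 + 2, so 132 mod 10 = 2
  (-132) mod 10 = (-2) mod 10 = 10 - 2 = 8
Mesh after 132 steps: gear-0 tooth 6 meets gear-1 tooth 8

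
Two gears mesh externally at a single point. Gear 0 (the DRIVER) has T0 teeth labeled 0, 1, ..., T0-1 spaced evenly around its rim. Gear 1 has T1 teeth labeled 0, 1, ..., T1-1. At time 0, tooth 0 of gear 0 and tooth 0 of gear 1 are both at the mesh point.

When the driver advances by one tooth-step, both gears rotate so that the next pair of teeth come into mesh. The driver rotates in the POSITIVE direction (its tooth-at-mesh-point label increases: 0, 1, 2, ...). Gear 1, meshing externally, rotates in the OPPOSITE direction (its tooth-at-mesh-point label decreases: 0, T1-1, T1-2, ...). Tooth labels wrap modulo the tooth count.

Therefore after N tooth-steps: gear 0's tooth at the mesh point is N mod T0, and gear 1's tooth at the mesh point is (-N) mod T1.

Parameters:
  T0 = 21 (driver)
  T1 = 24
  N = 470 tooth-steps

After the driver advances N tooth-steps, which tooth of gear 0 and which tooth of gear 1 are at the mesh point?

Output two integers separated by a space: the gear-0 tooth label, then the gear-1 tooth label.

Gear 0 (driver, T0=21): tooth at mesh = N mod T0
  470 = 22 * 21 + 8, so 470 mod 21 = 8
  gear 0 tooth = 8
Gear 1 (driven, T1=24): tooth at mesh = (-N) mod T1
  470 = 19 * 24 + 14, so 470 mod 24 = 14
  (-470) mod 24 = (-14) mod 24 = 24 - 14 = 10
Mesh after 470 steps: gear-0 tooth 8 meets gear-1 tooth 10

Answer: 8 10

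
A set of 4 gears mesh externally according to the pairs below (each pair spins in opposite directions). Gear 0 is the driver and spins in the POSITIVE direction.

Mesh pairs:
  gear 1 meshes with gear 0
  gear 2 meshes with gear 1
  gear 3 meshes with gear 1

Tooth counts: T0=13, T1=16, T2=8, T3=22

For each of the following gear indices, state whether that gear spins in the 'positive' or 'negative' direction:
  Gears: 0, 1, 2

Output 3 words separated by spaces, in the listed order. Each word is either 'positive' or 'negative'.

Gear 0 (driver): positive (depth 0)
  gear 1: meshes with gear 0 -> depth 1 -> negative (opposite of gear 0)
  gear 2: meshes with gear 1 -> depth 2 -> positive (opposite of gear 1)
  gear 3: meshes with gear 1 -> depth 2 -> positive (opposite of gear 1)
Queried indices 0, 1, 2 -> positive, negative, positive

Answer: positive negative positive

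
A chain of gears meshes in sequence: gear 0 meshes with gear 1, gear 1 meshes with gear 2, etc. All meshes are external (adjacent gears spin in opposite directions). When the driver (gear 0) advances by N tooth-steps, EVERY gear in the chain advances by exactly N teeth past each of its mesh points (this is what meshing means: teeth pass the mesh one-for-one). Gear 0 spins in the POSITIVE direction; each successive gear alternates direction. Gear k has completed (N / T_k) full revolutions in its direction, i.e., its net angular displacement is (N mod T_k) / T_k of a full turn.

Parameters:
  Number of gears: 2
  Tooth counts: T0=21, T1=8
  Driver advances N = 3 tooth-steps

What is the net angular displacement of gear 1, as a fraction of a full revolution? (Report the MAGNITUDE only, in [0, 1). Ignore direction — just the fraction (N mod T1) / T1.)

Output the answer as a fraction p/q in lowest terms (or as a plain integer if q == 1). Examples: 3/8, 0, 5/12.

Chain of 2 gears, tooth counts: [21, 8]
  gear 0: T0=21, direction=positive, advance = 3 mod 21 = 3 teeth = 3/21 turn
  gear 1: T1=8, direction=negative, advance = 3 mod 8 = 3 teeth = 3/8 turn
Gear 1: 3 mod 8 = 3
Fraction = 3 / 8 = 3/8 (gcd(3,8)=1) = 3/8

Answer: 3/8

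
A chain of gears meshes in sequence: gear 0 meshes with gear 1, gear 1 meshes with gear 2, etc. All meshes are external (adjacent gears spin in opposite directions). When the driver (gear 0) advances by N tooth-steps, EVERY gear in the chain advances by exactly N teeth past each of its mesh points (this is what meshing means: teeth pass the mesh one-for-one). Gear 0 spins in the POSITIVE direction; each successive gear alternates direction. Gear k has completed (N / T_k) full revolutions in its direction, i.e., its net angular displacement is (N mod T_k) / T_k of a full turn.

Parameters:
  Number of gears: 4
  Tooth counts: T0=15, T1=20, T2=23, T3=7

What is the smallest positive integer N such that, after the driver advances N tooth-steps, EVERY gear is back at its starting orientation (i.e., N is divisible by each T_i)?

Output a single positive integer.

Answer: 9660

Derivation:
Gear k returns to start when N is a multiple of T_k.
All gears at start simultaneously when N is a common multiple of [15, 20, 23, 7]; the smallest such N is lcm(15, 20, 23, 7).
Start: lcm = T0 = 15
Fold in T1=20: gcd(15, 20) = 5; lcm(15, 20) = 15 * 20 / 5 = 300 / 5 = 60
Fold in T2=23: gcd(60, 23) = 1; lcm(60, 23) = 60 * 23 / 1 = 1380 / 1 = 1380
Fold in T3=7: gcd(1380, 7) = 1; lcm(1380, 7) = 1380 * 7 / 1 = 9660 / 1 = 9660
Full cycle length = 9660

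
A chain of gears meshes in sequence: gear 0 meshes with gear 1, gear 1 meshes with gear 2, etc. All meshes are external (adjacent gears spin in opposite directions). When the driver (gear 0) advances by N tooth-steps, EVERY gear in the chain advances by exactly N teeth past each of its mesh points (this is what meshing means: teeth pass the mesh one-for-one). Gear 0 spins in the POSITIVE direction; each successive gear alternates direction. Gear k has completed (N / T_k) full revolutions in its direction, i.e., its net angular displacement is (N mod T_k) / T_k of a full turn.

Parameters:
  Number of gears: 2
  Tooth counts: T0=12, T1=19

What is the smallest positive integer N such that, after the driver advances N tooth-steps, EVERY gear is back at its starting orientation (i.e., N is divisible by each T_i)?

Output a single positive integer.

Gear k returns to start when N is a multiple of T_k.
All gears at start simultaneously when N is a common multiple of [12, 19]; the smallest such N is lcm(12, 19).
Start: lcm = T0 = 12
Fold in T1=19: gcd(12, 19) = 1; lcm(12, 19) = 12 * 19 / 1 = 228 / 1 = 228
Full cycle length = 228

Answer: 228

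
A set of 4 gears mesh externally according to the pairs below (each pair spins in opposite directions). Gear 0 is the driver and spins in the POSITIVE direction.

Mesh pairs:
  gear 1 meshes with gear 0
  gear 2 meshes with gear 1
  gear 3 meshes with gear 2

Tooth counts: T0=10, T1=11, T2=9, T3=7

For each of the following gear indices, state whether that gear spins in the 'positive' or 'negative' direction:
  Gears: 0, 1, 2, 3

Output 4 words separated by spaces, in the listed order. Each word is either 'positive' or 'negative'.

Answer: positive negative positive negative

Derivation:
Gear 0 (driver): positive (depth 0)
  gear 1: meshes with gear 0 -> depth 1 -> negative (opposite of gear 0)
  gear 2: meshes with gear 1 -> depth 2 -> positive (opposite of gear 1)
  gear 3: meshes with gear 2 -> depth 3 -> negative (opposite of gear 2)
Queried indices 0, 1, 2, 3 -> positive, negative, positive, negative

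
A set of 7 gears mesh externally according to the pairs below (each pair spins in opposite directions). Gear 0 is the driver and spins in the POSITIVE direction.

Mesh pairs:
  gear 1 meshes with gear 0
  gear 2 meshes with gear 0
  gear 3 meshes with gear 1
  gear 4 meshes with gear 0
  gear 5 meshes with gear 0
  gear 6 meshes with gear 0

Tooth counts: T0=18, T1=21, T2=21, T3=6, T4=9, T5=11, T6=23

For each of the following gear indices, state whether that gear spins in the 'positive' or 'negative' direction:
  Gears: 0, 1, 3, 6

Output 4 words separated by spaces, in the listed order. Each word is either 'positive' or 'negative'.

Answer: positive negative positive negative

Derivation:
Gear 0 (driver): positive (depth 0)
  gear 1: meshes with gear 0 -> depth 1 -> negative (opposite of gear 0)
  gear 2: meshes with gear 0 -> depth 1 -> negative (opposite of gear 0)
  gear 3: meshes with gear 1 -> depth 2 -> positive (opposite of gear 1)
  gear 4: meshes with gear 0 -> depth 1 -> negative (opposite of gear 0)
  gear 5: meshes with gear 0 -> depth 1 -> negative (opposite of gear 0)
  gear 6: meshes with gear 0 -> depth 1 -> negative (opposite of gear 0)
Queried indices 0, 1, 3, 6 -> positive, negative, positive, negative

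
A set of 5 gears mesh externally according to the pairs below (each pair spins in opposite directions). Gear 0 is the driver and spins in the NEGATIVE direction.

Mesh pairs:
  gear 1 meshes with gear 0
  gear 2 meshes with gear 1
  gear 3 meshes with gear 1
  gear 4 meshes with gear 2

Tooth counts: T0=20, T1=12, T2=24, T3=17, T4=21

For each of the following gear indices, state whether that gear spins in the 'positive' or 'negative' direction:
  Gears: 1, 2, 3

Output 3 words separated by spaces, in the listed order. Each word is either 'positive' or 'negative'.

Gear 0 (driver): negative (depth 0)
  gear 1: meshes with gear 0 -> depth 1 -> positive (opposite of gear 0)
  gear 2: meshes with gear 1 -> depth 2 -> negative (opposite of gear 1)
  gear 3: meshes with gear 1 -> depth 2 -> negative (opposite of gear 1)
  gear 4: meshes with gear 2 -> depth 3 -> positive (opposite of gear 2)
Queried indices 1, 2, 3 -> positive, negative, negative

Answer: positive negative negative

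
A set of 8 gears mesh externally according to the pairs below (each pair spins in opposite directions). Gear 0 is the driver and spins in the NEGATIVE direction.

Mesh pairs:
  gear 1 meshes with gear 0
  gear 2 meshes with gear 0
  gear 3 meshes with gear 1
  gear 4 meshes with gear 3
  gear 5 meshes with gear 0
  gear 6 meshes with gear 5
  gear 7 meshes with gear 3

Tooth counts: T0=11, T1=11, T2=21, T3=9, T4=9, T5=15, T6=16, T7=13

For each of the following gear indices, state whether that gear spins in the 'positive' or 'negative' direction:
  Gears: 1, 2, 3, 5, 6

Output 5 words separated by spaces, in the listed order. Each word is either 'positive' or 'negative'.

Answer: positive positive negative positive negative

Derivation:
Gear 0 (driver): negative (depth 0)
  gear 1: meshes with gear 0 -> depth 1 -> positive (opposite of gear 0)
  gear 2: meshes with gear 0 -> depth 1 -> positive (opposite of gear 0)
  gear 3: meshes with gear 1 -> depth 2 -> negative (opposite of gear 1)
  gear 4: meshes with gear 3 -> depth 3 -> positive (opposite of gear 3)
  gear 5: meshes with gear 0 -> depth 1 -> positive (opposite of gear 0)
  gear 6: meshes with gear 5 -> depth 2 -> negative (opposite of gear 5)
  gear 7: meshes with gear 3 -> depth 3 -> positive (opposite of gear 3)
Queried indices 1, 2, 3, 5, 6 -> positive, positive, negative, positive, negative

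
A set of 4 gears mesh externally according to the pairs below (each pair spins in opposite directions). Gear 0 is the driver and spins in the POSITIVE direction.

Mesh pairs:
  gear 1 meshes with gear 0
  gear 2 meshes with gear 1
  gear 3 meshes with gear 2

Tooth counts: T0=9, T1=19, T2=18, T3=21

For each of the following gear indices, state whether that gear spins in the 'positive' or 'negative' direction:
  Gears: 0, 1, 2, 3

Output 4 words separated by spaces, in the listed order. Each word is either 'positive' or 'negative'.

Gear 0 (driver): positive (depth 0)
  gear 1: meshes with gear 0 -> depth 1 -> negative (opposite of gear 0)
  gear 2: meshes with gear 1 -> depth 2 -> positive (opposite of gear 1)
  gear 3: meshes with gear 2 -> depth 3 -> negative (opposite of gear 2)
Queried indices 0, 1, 2, 3 -> positive, negative, positive, negative

Answer: positive negative positive negative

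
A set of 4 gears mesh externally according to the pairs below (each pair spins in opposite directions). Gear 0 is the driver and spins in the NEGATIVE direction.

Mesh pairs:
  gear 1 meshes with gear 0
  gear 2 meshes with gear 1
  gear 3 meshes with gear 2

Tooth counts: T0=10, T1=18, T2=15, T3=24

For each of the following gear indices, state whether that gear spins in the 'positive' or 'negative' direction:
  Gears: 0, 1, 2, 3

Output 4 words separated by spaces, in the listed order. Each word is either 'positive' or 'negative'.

Answer: negative positive negative positive

Derivation:
Gear 0 (driver): negative (depth 0)
  gear 1: meshes with gear 0 -> depth 1 -> positive (opposite of gear 0)
  gear 2: meshes with gear 1 -> depth 2 -> negative (opposite of gear 1)
  gear 3: meshes with gear 2 -> depth 3 -> positive (opposite of gear 2)
Queried indices 0, 1, 2, 3 -> negative, positive, negative, positive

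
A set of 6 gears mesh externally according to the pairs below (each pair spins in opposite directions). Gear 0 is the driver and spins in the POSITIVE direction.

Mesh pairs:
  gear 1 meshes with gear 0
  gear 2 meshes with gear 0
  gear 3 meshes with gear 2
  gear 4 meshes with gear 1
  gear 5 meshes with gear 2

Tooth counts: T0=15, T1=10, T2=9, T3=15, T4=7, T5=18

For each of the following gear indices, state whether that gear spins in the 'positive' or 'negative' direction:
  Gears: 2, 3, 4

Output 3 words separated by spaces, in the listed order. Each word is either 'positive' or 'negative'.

Gear 0 (driver): positive (depth 0)
  gear 1: meshes with gear 0 -> depth 1 -> negative (opposite of gear 0)
  gear 2: meshes with gear 0 -> depth 1 -> negative (opposite of gear 0)
  gear 3: meshes with gear 2 -> depth 2 -> positive (opposite of gear 2)
  gear 4: meshes with gear 1 -> depth 2 -> positive (opposite of gear 1)
  gear 5: meshes with gear 2 -> depth 2 -> positive (opposite of gear 2)
Queried indices 2, 3, 4 -> negative, positive, positive

Answer: negative positive positive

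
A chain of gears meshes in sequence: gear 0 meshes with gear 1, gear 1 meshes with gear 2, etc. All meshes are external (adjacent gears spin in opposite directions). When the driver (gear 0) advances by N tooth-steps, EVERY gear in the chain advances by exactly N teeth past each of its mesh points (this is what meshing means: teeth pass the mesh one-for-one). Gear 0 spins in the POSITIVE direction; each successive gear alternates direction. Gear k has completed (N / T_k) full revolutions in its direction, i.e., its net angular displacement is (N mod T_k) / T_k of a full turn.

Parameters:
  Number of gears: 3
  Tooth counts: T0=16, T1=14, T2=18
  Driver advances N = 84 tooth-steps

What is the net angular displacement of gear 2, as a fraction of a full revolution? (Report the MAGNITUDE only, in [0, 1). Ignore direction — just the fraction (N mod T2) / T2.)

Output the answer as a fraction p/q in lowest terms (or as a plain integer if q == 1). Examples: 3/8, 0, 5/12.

Answer: 2/3

Derivation:
Chain of 3 gears, tooth counts: [16, 14, 18]
  gear 0: T0=16, direction=positive, advance = 84 mod 16 = 4 teeth = 4/16 turn
  gear 1: T1=14, direction=negative, advance = 84 mod 14 = 0 teeth = 0/14 turn
  gear 2: T2=18, direction=positive, advance = 84 mod 18 = 12 teeth = 12/18 turn
Gear 2: 84 mod 18 = 12
Fraction = 12 / 18 = 2/3 (gcd(12,18)=6) = 2/3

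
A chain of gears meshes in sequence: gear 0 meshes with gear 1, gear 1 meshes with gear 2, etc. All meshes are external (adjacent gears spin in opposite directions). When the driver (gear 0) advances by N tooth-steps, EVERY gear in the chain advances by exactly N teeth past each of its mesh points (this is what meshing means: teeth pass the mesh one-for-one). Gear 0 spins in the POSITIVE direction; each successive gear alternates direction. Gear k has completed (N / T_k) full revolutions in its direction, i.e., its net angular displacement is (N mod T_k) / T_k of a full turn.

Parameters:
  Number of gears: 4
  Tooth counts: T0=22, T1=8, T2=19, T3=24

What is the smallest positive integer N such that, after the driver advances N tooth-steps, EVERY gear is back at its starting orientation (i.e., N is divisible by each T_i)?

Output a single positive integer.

Answer: 5016

Derivation:
Gear k returns to start when N is a multiple of T_k.
All gears at start simultaneously when N is a common multiple of [22, 8, 19, 24]; the smallest such N is lcm(22, 8, 19, 24).
Start: lcm = T0 = 22
Fold in T1=8: gcd(22, 8) = 2; lcm(22, 8) = 22 * 8 / 2 = 176 / 2 = 88
Fold in T2=19: gcd(88, 19) = 1; lcm(88, 19) = 88 * 19 / 1 = 1672 / 1 = 1672
Fold in T3=24: gcd(1672, 24) = 8; lcm(1672, 24) = 1672 * 24 / 8 = 40128 / 8 = 5016
Full cycle length = 5016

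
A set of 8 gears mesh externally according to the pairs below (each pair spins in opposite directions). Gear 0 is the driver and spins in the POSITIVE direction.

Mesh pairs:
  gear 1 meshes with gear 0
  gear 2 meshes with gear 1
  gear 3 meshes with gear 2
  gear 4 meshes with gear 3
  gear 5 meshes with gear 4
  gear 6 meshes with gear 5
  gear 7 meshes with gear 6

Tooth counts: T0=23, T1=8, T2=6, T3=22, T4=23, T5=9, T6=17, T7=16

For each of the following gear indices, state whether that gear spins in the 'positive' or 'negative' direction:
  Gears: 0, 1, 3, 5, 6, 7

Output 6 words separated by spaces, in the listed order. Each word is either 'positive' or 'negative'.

Answer: positive negative negative negative positive negative

Derivation:
Gear 0 (driver): positive (depth 0)
  gear 1: meshes with gear 0 -> depth 1 -> negative (opposite of gear 0)
  gear 2: meshes with gear 1 -> depth 2 -> positive (opposite of gear 1)
  gear 3: meshes with gear 2 -> depth 3 -> negative (opposite of gear 2)
  gear 4: meshes with gear 3 -> depth 4 -> positive (opposite of gear 3)
  gear 5: meshes with gear 4 -> depth 5 -> negative (opposite of gear 4)
  gear 6: meshes with gear 5 -> depth 6 -> positive (opposite of gear 5)
  gear 7: meshes with gear 6 -> depth 7 -> negative (opposite of gear 6)
Queried indices 0, 1, 3, 5, 6, 7 -> positive, negative, negative, negative, positive, negative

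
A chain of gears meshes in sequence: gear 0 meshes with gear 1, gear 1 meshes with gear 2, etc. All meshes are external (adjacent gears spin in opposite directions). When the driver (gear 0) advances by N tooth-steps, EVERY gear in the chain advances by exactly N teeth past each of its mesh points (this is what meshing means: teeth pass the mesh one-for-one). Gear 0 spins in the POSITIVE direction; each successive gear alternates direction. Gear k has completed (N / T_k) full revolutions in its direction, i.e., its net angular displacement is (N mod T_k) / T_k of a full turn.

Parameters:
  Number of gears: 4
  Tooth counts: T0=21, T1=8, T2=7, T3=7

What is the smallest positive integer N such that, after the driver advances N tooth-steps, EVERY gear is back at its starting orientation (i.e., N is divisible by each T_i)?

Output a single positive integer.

Gear k returns to start when N is a multiple of T_k.
All gears at start simultaneously when N is a common multiple of [21, 8, 7, 7]; the smallest such N is lcm(21, 8, 7, 7).
Start: lcm = T0 = 21
Fold in T1=8: gcd(21, 8) = 1; lcm(21, 8) = 21 * 8 / 1 = 168 / 1 = 168
Fold in T2=7: gcd(168, 7) = 7; lcm(168, 7) = 168 * 7 / 7 = 1176 / 7 = 168
Fold in T3=7: gcd(168, 7) = 7; lcm(168, 7) = 168 * 7 / 7 = 1176 / 7 = 168
Full cycle length = 168

Answer: 168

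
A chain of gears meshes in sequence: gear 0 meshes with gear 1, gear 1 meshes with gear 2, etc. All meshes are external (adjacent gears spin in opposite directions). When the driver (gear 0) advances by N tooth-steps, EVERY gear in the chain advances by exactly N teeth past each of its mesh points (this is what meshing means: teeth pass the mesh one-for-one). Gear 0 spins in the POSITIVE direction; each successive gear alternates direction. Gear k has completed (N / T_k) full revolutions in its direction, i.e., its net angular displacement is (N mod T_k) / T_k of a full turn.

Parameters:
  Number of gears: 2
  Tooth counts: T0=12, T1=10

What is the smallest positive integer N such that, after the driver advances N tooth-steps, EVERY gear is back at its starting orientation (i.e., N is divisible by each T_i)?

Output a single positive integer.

Gear k returns to start when N is a multiple of T_k.
All gears at start simultaneously when N is a common multiple of [12, 10]; the smallest such N is lcm(12, 10).
Start: lcm = T0 = 12
Fold in T1=10: gcd(12, 10) = 2; lcm(12, 10) = 12 * 10 / 2 = 120 / 2 = 60
Full cycle length = 60

Answer: 60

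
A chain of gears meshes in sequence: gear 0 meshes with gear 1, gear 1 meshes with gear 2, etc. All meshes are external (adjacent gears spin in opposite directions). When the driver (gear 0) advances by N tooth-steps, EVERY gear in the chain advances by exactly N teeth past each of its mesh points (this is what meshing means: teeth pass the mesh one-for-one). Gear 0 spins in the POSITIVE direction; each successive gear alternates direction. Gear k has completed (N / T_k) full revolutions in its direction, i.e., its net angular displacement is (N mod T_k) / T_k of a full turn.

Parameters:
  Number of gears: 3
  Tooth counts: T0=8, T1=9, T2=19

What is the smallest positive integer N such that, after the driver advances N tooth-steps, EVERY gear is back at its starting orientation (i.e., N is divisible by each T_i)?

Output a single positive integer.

Gear k returns to start when N is a multiple of T_k.
All gears at start simultaneously when N is a common multiple of [8, 9, 19]; the smallest such N is lcm(8, 9, 19).
Start: lcm = T0 = 8
Fold in T1=9: gcd(8, 9) = 1; lcm(8, 9) = 8 * 9 / 1 = 72 / 1 = 72
Fold in T2=19: gcd(72, 19) = 1; lcm(72, 19) = 72 * 19 / 1 = 1368 / 1 = 1368
Full cycle length = 1368

Answer: 1368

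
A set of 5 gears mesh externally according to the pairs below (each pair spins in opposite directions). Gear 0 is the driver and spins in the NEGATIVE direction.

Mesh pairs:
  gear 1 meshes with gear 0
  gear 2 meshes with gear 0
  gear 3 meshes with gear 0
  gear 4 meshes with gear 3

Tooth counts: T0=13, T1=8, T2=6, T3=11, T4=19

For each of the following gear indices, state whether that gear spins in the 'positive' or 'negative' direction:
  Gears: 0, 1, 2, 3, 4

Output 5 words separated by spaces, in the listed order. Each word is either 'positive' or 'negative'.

Gear 0 (driver): negative (depth 0)
  gear 1: meshes with gear 0 -> depth 1 -> positive (opposite of gear 0)
  gear 2: meshes with gear 0 -> depth 1 -> positive (opposite of gear 0)
  gear 3: meshes with gear 0 -> depth 1 -> positive (opposite of gear 0)
  gear 4: meshes with gear 3 -> depth 2 -> negative (opposite of gear 3)
Queried indices 0, 1, 2, 3, 4 -> negative, positive, positive, positive, negative

Answer: negative positive positive positive negative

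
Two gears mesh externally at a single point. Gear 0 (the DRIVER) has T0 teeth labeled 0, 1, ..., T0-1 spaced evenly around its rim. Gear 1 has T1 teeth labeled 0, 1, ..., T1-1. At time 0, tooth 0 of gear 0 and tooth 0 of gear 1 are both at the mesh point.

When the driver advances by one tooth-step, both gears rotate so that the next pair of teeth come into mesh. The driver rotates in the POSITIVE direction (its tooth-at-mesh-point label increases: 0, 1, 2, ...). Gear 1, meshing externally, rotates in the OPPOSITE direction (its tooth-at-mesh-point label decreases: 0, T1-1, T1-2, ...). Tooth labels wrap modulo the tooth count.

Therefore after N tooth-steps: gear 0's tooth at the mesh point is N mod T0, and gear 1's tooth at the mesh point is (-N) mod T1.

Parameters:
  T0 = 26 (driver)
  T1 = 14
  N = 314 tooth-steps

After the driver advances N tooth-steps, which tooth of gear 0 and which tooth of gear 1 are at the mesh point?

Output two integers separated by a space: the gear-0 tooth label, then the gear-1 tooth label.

Gear 0 (driver, T0=26): tooth at mesh = N mod T0
  314 = 12 * 26 + 2, so 314 mod 26 = 2
  gear 0 tooth = 2
Gear 1 (driven, T1=14): tooth at mesh = (-N) mod T1
  314 = 22 * 14 + 6, so 314 mod 14 = 6
  (-314) mod 14 = (-6) mod 14 = 14 - 6 = 8
Mesh after 314 steps: gear-0 tooth 2 meets gear-1 tooth 8

Answer: 2 8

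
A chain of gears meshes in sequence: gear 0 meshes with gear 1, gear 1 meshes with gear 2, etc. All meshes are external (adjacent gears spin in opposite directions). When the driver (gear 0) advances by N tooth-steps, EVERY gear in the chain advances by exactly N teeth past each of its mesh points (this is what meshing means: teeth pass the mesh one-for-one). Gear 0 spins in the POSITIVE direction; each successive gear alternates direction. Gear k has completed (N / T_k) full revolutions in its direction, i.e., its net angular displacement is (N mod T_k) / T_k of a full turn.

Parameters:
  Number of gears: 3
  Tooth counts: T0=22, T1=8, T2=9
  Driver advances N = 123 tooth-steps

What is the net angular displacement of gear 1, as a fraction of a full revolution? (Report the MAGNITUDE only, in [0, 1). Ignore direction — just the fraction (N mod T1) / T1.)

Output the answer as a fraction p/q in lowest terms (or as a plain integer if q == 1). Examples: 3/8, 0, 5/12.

Chain of 3 gears, tooth counts: [22, 8, 9]
  gear 0: T0=22, direction=positive, advance = 123 mod 22 = 13 teeth = 13/22 turn
  gear 1: T1=8, direction=negative, advance = 123 mod 8 = 3 teeth = 3/8 turn
  gear 2: T2=9, direction=positive, advance = 123 mod 9 = 6 teeth = 6/9 turn
Gear 1: 123 mod 8 = 3
Fraction = 3 / 8 = 3/8 (gcd(3,8)=1) = 3/8

Answer: 3/8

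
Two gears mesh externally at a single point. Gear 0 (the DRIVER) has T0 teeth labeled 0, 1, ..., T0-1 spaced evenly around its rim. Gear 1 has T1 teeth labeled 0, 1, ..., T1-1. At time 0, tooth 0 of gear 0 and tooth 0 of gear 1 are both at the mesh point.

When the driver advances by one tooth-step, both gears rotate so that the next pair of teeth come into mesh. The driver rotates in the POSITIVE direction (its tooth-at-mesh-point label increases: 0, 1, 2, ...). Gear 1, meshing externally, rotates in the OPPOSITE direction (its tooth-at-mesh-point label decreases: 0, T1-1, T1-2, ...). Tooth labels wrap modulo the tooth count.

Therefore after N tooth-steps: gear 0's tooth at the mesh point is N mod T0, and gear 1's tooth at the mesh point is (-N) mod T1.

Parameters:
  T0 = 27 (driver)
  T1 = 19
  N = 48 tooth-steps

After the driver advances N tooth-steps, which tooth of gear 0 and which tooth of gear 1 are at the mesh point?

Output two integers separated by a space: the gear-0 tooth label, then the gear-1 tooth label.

Gear 0 (driver, T0=27): tooth at mesh = N mod T0
  48 = 1 * 27 + 21, so 48 mod 27 = 21
  gear 0 tooth = 21
Gear 1 (driven, T1=19): tooth at mesh = (-N) mod T1
  48 = 2 * 19 + 10, so 48 mod 19 = 10
  (-48) mod 19 = (-10) mod 19 = 19 - 10 = 9
Mesh after 48 steps: gear-0 tooth 21 meets gear-1 tooth 9

Answer: 21 9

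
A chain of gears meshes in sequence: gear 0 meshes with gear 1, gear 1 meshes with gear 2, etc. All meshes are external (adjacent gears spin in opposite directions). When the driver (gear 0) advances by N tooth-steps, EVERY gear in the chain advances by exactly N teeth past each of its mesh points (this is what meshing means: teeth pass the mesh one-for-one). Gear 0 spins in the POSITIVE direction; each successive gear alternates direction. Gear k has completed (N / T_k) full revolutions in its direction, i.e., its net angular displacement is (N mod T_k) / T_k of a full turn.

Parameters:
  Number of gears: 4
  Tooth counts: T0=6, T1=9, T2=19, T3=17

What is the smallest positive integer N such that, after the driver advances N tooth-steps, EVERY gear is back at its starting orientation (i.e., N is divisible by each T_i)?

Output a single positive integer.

Answer: 5814

Derivation:
Gear k returns to start when N is a multiple of T_k.
All gears at start simultaneously when N is a common multiple of [6, 9, 19, 17]; the smallest such N is lcm(6, 9, 19, 17).
Start: lcm = T0 = 6
Fold in T1=9: gcd(6, 9) = 3; lcm(6, 9) = 6 * 9 / 3 = 54 / 3 = 18
Fold in T2=19: gcd(18, 19) = 1; lcm(18, 19) = 18 * 19 / 1 = 342 / 1 = 342
Fold in T3=17: gcd(342, 17) = 1; lcm(342, 17) = 342 * 17 / 1 = 5814 / 1 = 5814
Full cycle length = 5814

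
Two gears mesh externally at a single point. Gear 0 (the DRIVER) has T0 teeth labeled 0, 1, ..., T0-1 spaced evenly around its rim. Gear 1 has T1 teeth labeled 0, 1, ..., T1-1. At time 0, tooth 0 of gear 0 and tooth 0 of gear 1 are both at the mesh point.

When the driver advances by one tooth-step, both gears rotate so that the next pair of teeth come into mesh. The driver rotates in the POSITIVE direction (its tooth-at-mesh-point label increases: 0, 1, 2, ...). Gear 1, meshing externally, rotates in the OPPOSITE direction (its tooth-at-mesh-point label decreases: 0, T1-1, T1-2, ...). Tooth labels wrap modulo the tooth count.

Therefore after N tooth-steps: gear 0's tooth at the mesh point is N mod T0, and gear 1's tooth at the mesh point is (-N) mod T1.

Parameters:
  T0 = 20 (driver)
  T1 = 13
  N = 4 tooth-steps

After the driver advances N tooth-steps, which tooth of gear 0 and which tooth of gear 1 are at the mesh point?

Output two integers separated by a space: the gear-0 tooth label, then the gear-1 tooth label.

Answer: 4 9

Derivation:
Gear 0 (driver, T0=20): tooth at mesh = N mod T0
  4 = 0 * 20 + 4, so 4 mod 20 = 4
  gear 0 tooth = 4
Gear 1 (driven, T1=13): tooth at mesh = (-N) mod T1
  4 = 0 * 13 + 4, so 4 mod 13 = 4
  (-4) mod 13 = (-4) mod 13 = 13 - 4 = 9
Mesh after 4 steps: gear-0 tooth 4 meets gear-1 tooth 9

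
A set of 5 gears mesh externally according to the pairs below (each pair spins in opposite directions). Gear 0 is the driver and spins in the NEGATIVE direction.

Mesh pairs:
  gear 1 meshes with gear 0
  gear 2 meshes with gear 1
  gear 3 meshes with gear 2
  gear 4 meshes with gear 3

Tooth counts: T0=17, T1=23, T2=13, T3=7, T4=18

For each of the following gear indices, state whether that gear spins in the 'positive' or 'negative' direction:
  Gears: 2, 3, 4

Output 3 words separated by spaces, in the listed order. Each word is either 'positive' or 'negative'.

Answer: negative positive negative

Derivation:
Gear 0 (driver): negative (depth 0)
  gear 1: meshes with gear 0 -> depth 1 -> positive (opposite of gear 0)
  gear 2: meshes with gear 1 -> depth 2 -> negative (opposite of gear 1)
  gear 3: meshes with gear 2 -> depth 3 -> positive (opposite of gear 2)
  gear 4: meshes with gear 3 -> depth 4 -> negative (opposite of gear 3)
Queried indices 2, 3, 4 -> negative, positive, negative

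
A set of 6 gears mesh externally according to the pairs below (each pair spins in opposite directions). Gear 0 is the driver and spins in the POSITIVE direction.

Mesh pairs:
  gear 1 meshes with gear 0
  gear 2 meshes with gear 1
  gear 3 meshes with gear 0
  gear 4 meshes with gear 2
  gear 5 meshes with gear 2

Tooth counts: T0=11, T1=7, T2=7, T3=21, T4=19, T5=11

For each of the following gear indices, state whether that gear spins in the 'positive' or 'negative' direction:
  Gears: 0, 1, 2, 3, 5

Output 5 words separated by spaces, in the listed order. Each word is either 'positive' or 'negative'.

Gear 0 (driver): positive (depth 0)
  gear 1: meshes with gear 0 -> depth 1 -> negative (opposite of gear 0)
  gear 2: meshes with gear 1 -> depth 2 -> positive (opposite of gear 1)
  gear 3: meshes with gear 0 -> depth 1 -> negative (opposite of gear 0)
  gear 4: meshes with gear 2 -> depth 3 -> negative (opposite of gear 2)
  gear 5: meshes with gear 2 -> depth 3 -> negative (opposite of gear 2)
Queried indices 0, 1, 2, 3, 5 -> positive, negative, positive, negative, negative

Answer: positive negative positive negative negative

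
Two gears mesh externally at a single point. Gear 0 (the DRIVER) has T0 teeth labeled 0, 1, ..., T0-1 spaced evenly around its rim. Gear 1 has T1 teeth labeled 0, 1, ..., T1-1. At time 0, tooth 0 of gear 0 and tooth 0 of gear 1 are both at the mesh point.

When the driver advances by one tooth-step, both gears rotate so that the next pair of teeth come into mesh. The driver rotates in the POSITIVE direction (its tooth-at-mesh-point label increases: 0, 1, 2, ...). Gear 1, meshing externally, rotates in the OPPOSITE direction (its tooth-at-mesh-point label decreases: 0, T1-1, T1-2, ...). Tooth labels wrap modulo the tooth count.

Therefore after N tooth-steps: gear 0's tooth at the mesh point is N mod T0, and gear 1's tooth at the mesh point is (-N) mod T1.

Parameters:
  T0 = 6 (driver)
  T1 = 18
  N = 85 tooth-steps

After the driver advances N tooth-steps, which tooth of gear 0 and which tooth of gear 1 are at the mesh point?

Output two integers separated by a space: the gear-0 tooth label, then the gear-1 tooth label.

Answer: 1 5

Derivation:
Gear 0 (driver, T0=6): tooth at mesh = N mod T0
  85 = 14 * 6 + 1, so 85 mod 6 = 1
  gear 0 tooth = 1
Gear 1 (driven, T1=18): tooth at mesh = (-N) mod T1
  85 = 4 * 18 + 13, so 85 mod 18 = 13
  (-85) mod 18 = (-13) mod 18 = 18 - 13 = 5
Mesh after 85 steps: gear-0 tooth 1 meets gear-1 tooth 5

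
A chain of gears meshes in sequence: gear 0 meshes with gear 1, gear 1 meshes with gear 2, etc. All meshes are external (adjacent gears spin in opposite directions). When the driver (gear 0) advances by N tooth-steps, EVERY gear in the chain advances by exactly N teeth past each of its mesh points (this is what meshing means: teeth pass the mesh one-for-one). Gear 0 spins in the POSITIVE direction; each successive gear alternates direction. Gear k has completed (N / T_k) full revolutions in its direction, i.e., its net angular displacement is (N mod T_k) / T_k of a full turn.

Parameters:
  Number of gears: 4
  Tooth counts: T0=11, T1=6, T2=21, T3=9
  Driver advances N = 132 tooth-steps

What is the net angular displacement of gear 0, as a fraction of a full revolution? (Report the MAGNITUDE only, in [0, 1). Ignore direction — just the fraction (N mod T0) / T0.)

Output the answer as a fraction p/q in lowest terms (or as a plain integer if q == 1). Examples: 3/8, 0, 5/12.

Answer: 0

Derivation:
Chain of 4 gears, tooth counts: [11, 6, 21, 9]
  gear 0: T0=11, direction=positive, advance = 132 mod 11 = 0 teeth = 0/11 turn
  gear 1: T1=6, direction=negative, advance = 132 mod 6 = 0 teeth = 0/6 turn
  gear 2: T2=21, direction=positive, advance = 132 mod 21 = 6 teeth = 6/21 turn
  gear 3: T3=9, direction=negative, advance = 132 mod 9 = 6 teeth = 6/9 turn
Gear 0: 132 mod 11 = 0
Fraction = 0 / 11 = 0/1 (gcd(0,11)=11) = 0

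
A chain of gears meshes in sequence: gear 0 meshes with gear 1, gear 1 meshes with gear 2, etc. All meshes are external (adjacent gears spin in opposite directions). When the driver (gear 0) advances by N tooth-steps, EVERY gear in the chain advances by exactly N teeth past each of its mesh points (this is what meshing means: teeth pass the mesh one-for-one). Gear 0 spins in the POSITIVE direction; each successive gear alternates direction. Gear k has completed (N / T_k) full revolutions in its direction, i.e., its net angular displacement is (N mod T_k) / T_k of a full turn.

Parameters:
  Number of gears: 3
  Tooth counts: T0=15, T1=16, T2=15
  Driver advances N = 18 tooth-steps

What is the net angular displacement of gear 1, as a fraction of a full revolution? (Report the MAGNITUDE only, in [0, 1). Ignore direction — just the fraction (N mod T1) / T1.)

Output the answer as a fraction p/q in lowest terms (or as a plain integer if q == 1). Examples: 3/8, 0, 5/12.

Answer: 1/8

Derivation:
Chain of 3 gears, tooth counts: [15, 16, 15]
  gear 0: T0=15, direction=positive, advance = 18 mod 15 = 3 teeth = 3/15 turn
  gear 1: T1=16, direction=negative, advance = 18 mod 16 = 2 teeth = 2/16 turn
  gear 2: T2=15, direction=positive, advance = 18 mod 15 = 3 teeth = 3/15 turn
Gear 1: 18 mod 16 = 2
Fraction = 2 / 16 = 1/8 (gcd(2,16)=2) = 1/8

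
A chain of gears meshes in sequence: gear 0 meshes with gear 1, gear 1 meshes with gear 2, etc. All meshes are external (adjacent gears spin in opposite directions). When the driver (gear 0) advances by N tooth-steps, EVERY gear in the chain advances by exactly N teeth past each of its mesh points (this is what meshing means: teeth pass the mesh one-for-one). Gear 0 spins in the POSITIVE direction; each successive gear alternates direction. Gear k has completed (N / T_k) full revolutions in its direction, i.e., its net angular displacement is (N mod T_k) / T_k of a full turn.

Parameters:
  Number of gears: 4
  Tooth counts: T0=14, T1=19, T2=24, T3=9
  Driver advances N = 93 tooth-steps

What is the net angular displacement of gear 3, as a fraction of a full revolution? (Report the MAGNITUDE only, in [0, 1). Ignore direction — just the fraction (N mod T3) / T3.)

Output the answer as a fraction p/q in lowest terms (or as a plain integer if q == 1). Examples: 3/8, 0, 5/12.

Chain of 4 gears, tooth counts: [14, 19, 24, 9]
  gear 0: T0=14, direction=positive, advance = 93 mod 14 = 9 teeth = 9/14 turn
  gear 1: T1=19, direction=negative, advance = 93 mod 19 = 17 teeth = 17/19 turn
  gear 2: T2=24, direction=positive, advance = 93 mod 24 = 21 teeth = 21/24 turn
  gear 3: T3=9, direction=negative, advance = 93 mod 9 = 3 teeth = 3/9 turn
Gear 3: 93 mod 9 = 3
Fraction = 3 / 9 = 1/3 (gcd(3,9)=3) = 1/3

Answer: 1/3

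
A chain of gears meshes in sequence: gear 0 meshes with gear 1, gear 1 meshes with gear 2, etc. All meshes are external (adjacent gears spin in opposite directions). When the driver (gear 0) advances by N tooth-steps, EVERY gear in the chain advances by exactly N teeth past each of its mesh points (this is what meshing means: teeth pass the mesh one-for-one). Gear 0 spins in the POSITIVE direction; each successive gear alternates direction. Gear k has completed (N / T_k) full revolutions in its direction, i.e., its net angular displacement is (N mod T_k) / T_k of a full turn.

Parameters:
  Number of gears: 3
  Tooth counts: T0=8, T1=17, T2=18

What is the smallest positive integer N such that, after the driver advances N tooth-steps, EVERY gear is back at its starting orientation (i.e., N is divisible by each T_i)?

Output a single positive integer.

Answer: 1224

Derivation:
Gear k returns to start when N is a multiple of T_k.
All gears at start simultaneously when N is a common multiple of [8, 17, 18]; the smallest such N is lcm(8, 17, 18).
Start: lcm = T0 = 8
Fold in T1=17: gcd(8, 17) = 1; lcm(8, 17) = 8 * 17 / 1 = 136 / 1 = 136
Fold in T2=18: gcd(136, 18) = 2; lcm(136, 18) = 136 * 18 / 2 = 2448 / 2 = 1224
Full cycle length = 1224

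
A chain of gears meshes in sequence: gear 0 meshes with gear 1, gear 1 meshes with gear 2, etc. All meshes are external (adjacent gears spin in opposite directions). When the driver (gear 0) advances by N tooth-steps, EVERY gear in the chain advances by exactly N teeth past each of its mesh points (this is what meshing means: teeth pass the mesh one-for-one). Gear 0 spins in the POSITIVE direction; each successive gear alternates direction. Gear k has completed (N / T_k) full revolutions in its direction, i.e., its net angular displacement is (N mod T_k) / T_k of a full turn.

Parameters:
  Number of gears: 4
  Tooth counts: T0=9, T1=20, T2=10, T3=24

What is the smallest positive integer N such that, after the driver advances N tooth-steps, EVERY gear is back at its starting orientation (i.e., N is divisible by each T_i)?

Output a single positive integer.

Answer: 360

Derivation:
Gear k returns to start when N is a multiple of T_k.
All gears at start simultaneously when N is a common multiple of [9, 20, 10, 24]; the smallest such N is lcm(9, 20, 10, 24).
Start: lcm = T0 = 9
Fold in T1=20: gcd(9, 20) = 1; lcm(9, 20) = 9 * 20 / 1 = 180 / 1 = 180
Fold in T2=10: gcd(180, 10) = 10; lcm(180, 10) = 180 * 10 / 10 = 1800 / 10 = 180
Fold in T3=24: gcd(180, 24) = 12; lcm(180, 24) = 180 * 24 / 12 = 4320 / 12 = 360
Full cycle length = 360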